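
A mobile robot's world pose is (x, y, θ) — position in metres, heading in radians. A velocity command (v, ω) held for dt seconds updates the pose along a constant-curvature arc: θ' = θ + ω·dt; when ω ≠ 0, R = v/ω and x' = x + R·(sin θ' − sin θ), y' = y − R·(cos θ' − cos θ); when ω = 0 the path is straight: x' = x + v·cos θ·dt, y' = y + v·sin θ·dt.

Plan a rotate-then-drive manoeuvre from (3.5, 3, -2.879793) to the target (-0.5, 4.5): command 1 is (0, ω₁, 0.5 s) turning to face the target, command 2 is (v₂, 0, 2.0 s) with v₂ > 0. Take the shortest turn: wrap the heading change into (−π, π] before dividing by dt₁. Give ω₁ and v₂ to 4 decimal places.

ω₁ = -1.2411, v₂ = 2.1360

heading to target = atan2(4.5−3, -0.5−3.5) = 2.7828
Δθ = wrap(2.7828 − -2.8798) = -0.6206; ω₁ = Δθ/dt₁ = -1.2411
distance = √((-0.5−3.5)² + (4.5−3)²) = 4.2720; v₂ = distance/dt₂ = 2.1360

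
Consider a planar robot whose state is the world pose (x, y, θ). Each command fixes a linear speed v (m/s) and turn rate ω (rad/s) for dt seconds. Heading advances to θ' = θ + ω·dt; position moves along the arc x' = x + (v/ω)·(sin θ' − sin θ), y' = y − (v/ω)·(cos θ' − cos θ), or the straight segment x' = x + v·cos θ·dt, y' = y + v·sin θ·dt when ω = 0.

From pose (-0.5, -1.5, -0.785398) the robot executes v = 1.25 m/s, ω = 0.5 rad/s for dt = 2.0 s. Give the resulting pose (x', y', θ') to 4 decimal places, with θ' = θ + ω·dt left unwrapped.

θ' = -0.7854 + 0.5·2.0 = 0.2146
R = v/ω = 1.25/0.5 = 2.5000
x' = -0.5 + 2.5000·(sin 0.2146 − sin -0.7854) = 1.8002
y' = -1.5 − 2.5000·(cos 0.2146 − cos -0.7854) = -2.1749

(1.8002, -2.1749, 0.2146)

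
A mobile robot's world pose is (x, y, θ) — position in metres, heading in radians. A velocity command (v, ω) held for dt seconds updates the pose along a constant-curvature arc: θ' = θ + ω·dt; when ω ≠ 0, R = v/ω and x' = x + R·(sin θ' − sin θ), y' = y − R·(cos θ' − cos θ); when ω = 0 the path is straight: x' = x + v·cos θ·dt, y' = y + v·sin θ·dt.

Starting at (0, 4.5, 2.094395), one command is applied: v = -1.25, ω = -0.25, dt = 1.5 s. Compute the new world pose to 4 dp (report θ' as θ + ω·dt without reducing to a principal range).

(0.6148, 2.7403, 1.7194)

θ' = 2.0944 + -0.25·1.5 = 1.7194
R = v/ω = -1.25/-0.25 = 5.0000
x' = 0 + 5.0000·(sin 1.7194 − sin 2.0944) = 0.6148
y' = 4.5 − 5.0000·(cos 1.7194 − cos 2.0944) = 2.7403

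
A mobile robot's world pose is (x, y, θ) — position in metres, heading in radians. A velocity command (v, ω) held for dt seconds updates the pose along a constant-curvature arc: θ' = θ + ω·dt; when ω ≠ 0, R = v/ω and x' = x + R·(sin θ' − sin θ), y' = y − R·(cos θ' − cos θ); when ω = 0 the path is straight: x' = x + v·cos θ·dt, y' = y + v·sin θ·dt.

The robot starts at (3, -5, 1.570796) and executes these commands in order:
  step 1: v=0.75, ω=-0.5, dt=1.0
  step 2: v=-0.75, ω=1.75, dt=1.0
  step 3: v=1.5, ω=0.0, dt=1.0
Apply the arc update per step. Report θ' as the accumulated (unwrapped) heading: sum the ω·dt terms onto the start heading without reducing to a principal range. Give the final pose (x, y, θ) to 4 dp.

step 1: θ'=1.0708 (R=-1.5000) → pose (3.1836, -4.2809, 1.0708)
step 2: θ'=2.8208 (R=-0.4286) → pose (3.4246, -4.8930, 2.8208)
step 3: θ'=2.8208 (straight) → pose (2.0011, -4.4201, 2.8208)

(2.0011, -4.4201, 2.8208)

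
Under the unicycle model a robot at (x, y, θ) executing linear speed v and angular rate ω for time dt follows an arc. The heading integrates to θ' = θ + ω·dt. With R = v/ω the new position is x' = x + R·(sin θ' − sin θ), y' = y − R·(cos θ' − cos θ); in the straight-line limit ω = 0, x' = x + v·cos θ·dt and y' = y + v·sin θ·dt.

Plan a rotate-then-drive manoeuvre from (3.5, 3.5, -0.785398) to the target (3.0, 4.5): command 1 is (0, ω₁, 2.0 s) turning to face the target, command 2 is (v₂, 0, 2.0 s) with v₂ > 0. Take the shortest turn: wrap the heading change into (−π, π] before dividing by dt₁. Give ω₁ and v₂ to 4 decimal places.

heading to target = atan2(4.5−3.5, 3−3.5) = 2.0344
Δθ = wrap(2.0344 − -0.7854) = 2.8198; ω₁ = Δθ/dt₁ = 1.4099
distance = √((3−3.5)² + (4.5−3.5)²) = 1.1180; v₂ = distance/dt₂ = 0.5590

ω₁ = 1.4099, v₂ = 0.5590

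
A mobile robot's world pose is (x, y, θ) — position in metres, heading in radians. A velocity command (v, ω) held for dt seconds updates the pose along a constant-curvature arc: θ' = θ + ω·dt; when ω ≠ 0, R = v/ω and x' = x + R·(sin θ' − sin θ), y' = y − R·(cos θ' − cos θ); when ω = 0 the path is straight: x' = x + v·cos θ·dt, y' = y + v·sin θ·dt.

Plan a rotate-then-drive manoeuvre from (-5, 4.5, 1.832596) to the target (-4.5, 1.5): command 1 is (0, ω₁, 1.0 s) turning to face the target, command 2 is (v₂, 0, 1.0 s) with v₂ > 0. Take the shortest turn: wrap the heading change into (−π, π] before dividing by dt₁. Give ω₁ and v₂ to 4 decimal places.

heading to target = atan2(1.5−4.5, -4.5−-5) = -1.4056
Δθ = wrap(-1.4056 − 1.8326) = 3.0449; ω₁ = Δθ/dt₁ = 3.0449
distance = √((-4.5−-5)² + (1.5−4.5)²) = 3.0414; v₂ = distance/dt₂ = 3.0414

ω₁ = 3.0449, v₂ = 3.0414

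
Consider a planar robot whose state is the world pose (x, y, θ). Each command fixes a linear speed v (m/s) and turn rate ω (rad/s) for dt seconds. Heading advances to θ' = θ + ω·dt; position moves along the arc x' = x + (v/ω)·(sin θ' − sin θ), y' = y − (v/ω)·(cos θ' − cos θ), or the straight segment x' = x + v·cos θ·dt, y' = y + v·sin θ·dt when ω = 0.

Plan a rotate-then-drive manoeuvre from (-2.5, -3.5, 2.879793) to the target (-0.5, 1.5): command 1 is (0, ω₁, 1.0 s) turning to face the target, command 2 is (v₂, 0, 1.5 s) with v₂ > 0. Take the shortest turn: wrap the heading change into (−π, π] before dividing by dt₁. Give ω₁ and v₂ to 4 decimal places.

ω₁ = -1.6895, v₂ = 3.5901

heading to target = atan2(1.5−-3.5, -0.5−-2.5) = 1.1903
Δθ = wrap(1.1903 − 2.8798) = -1.6895; ω₁ = Δθ/dt₁ = -1.6895
distance = √((-0.5−-2.5)² + (1.5−-3.5)²) = 5.3852; v₂ = distance/dt₂ = 3.5901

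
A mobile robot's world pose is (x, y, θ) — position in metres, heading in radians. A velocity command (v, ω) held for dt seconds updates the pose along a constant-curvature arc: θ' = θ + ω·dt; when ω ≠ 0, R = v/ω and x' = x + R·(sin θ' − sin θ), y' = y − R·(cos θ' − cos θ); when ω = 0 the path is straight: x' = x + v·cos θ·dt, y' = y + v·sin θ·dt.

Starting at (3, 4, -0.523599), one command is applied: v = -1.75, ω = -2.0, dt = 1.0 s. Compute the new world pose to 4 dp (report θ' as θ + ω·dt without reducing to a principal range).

(2.9305, 5.4709, -2.5236)

θ' = -0.5236 + -2.0·1.0 = -2.5236
R = v/ω = -1.75/-2.0 = 0.8750
x' = 3 + 0.8750·(sin -2.5236 − sin -0.5236) = 2.9305
y' = 4 − 0.8750·(cos -2.5236 − cos -0.5236) = 5.4709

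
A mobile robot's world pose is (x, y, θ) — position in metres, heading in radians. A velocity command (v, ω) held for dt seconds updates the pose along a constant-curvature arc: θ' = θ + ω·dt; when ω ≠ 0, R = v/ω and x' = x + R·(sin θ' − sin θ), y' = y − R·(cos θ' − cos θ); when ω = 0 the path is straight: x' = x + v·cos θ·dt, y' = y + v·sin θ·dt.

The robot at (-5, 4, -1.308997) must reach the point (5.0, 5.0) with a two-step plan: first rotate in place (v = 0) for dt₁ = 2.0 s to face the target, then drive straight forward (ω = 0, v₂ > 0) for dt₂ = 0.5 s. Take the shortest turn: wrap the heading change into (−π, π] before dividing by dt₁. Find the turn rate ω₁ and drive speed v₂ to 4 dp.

ω₁ = 0.7043, v₂ = 20.0998

heading to target = atan2(5−4, 5−-5) = 0.0997
Δθ = wrap(0.0997 − -1.3090) = 1.4087; ω₁ = Δθ/dt₁ = 0.7043
distance = √((5−-5)² + (5−4)²) = 10.0499; v₂ = distance/dt₂ = 20.0998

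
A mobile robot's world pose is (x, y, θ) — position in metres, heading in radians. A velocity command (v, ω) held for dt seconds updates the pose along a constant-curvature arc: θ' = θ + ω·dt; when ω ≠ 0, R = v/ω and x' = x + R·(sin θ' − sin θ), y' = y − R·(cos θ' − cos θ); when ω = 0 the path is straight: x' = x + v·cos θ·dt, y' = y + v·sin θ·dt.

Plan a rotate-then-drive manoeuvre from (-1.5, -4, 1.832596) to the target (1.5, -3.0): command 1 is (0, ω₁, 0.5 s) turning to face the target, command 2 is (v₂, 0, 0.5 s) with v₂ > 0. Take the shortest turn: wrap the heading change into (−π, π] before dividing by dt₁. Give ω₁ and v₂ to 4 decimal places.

ω₁ = -3.0217, v₂ = 6.3246

heading to target = atan2(-3−-4, 1.5−-1.5) = 0.3218
Δθ = wrap(0.3218 − 1.8326) = -1.5108; ω₁ = Δθ/dt₁ = -3.0217
distance = √((1.5−-1.5)² + (-3−-4)²) = 3.1623; v₂ = distance/dt₂ = 6.3246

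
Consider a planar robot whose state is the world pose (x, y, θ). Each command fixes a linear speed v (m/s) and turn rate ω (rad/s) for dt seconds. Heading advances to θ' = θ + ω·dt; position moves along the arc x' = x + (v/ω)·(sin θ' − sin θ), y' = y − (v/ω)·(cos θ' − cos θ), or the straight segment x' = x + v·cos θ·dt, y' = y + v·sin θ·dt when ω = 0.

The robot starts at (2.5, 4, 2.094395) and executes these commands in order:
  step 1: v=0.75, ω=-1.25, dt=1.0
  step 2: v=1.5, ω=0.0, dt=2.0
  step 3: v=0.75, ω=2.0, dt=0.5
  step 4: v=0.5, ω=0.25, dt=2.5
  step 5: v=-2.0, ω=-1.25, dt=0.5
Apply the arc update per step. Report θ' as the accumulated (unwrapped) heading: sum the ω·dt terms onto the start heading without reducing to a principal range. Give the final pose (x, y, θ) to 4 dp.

(4.5083, 7.4965, 1.8444)

step 1: θ'=0.8444 (R=-0.6000) → pose (2.5711, 4.6985, 0.8444)
step 2: θ'=0.8444 (straight) → pose (4.5636, 6.9412, 0.8444)
step 3: θ'=1.8444 (R=0.3750) → pose (4.6443, 7.2916, 1.8444)
step 4: θ'=2.4694 (R=2.0000) → pose (3.9641, 8.3161, 2.4694)
step 5: θ'=1.8444 (R=1.6000) → pose (4.5083, 7.4965, 1.8444)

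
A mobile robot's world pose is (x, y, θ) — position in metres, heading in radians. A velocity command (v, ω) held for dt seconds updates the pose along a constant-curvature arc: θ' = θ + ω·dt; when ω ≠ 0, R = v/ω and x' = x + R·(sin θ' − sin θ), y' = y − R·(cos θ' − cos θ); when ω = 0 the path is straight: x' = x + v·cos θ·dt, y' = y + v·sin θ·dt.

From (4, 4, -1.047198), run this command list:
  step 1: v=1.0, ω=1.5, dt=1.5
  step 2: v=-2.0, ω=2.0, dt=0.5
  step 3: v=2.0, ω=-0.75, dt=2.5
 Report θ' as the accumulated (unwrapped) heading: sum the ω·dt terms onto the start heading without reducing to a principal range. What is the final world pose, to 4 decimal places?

(6.6186, 7.2430, 0.3278)

step 1: θ'=1.2028 (R=0.6667) → pose (5.1994, 4.0935, 1.2028)
step 2: θ'=2.2028 (R=-1.0000) → pose (5.3256, 3.1430, 2.2028)
step 3: θ'=0.3278 (R=-2.6667) → pose (6.6186, 7.2430, 0.3278)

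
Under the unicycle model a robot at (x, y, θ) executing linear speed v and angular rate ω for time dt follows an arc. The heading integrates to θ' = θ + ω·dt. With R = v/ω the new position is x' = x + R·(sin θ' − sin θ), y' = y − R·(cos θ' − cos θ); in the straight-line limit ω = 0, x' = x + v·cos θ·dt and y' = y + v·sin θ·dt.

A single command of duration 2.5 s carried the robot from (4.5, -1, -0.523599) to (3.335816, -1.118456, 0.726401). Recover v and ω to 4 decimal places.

Δθ = 0.726401 − -0.523599 = 1.250000
ω = Δθ/dt = 1.250000/2.5 = 0.5000
R = Δx/(sin θ' − sin θ) = -1.0000
v = R·ω = -1.0000·0.5000 = -0.5000

v = -0.5000, ω = 0.5000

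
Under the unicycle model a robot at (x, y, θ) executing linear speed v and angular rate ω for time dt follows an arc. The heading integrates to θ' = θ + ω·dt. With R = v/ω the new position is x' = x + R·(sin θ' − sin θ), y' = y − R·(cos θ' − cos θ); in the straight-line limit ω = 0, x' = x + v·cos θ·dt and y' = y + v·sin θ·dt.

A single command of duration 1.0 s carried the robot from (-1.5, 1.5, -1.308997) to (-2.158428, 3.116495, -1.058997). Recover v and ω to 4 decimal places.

v = -1.7500, ω = 0.2500

Δθ = -1.058997 − -1.308997 = 0.250000
ω = Δθ/dt = 0.250000/1.0 = 0.2500
R = −Δy/(cos θ' − cos θ) = -7.0000
v = R·ω = -7.0000·0.2500 = -1.7500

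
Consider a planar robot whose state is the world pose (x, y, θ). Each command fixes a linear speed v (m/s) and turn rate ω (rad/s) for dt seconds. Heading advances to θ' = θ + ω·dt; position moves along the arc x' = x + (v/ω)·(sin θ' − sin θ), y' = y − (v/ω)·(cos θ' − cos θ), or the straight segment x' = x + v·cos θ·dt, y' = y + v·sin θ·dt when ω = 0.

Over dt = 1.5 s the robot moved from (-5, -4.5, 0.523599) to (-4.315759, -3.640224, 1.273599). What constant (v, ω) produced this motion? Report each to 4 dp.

v = 0.7500, ω = 0.5000

Δθ = 1.273599 − 0.523599 = 0.750000
ω = Δθ/dt = 0.750000/1.5 = 0.5000
R = −Δy/(cos θ' − cos θ) = 1.5000
v = R·ω = 1.5000·0.5000 = 0.7500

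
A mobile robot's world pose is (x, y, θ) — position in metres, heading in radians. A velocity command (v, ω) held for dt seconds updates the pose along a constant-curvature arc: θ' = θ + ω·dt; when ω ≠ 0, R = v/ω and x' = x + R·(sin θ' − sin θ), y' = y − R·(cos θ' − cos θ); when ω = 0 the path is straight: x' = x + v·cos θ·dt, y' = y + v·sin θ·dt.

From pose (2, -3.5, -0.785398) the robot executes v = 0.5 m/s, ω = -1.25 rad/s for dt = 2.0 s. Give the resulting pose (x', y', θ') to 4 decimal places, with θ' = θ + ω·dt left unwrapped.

(1.6598, -4.1787, -3.2854)

θ' = -0.7854 + -1.25·2.0 = -3.2854
R = v/ω = 0.5/-1.25 = -0.4000
x' = 2 + -0.4000·(sin -3.2854 − sin -0.7854) = 1.6598
y' = -3.5 − -0.4000·(cos -3.2854 − cos -0.7854) = -4.1787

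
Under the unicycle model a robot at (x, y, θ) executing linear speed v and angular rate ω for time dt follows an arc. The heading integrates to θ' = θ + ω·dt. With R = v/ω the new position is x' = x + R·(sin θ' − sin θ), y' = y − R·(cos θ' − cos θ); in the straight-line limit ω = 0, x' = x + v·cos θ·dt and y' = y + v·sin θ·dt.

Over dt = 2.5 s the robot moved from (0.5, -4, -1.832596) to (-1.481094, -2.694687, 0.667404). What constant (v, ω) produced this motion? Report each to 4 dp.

Δθ = 0.667404 − -1.832596 = 2.500000
ω = Δθ/dt = 2.500000/2.5 = 1.0000
R = Δx/(sin θ' − sin θ) = -1.2500
v = R·ω = -1.2500·1.0000 = -1.2500

v = -1.2500, ω = 1.0000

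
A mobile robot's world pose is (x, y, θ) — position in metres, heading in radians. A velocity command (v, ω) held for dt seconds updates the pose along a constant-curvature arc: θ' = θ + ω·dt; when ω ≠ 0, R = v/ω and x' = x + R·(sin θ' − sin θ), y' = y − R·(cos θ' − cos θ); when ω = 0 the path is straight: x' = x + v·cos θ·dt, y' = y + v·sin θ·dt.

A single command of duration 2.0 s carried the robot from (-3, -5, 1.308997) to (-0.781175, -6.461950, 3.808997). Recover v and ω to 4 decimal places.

v = -1.7500, ω = 1.2500

Δθ = 3.808997 − 1.308997 = 2.500000
ω = Δθ/dt = 2.500000/2.0 = 1.2500
R = Δx/(sin θ' − sin θ) = -1.4000
v = R·ω = -1.4000·1.2500 = -1.7500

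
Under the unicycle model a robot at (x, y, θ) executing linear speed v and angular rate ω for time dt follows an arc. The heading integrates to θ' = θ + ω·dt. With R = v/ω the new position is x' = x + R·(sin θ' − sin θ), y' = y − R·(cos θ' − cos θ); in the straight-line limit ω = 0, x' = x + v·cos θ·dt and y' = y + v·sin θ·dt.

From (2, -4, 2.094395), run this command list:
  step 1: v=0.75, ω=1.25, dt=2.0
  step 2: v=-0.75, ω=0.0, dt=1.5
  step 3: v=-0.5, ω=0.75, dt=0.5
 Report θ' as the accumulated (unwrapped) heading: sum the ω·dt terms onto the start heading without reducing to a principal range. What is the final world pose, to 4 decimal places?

(0.9997, -2.8643, 4.9694)

step 1: θ'=4.5944 (R=0.6000) → pose (0.8846, -4.2294, 4.5944)
step 2: θ'=4.5944 (straight) → pose (1.0170, -3.1122, 4.5944)
step 3: θ'=4.9694 (R=-0.6667) → pose (0.9997, -2.8643, 4.9694)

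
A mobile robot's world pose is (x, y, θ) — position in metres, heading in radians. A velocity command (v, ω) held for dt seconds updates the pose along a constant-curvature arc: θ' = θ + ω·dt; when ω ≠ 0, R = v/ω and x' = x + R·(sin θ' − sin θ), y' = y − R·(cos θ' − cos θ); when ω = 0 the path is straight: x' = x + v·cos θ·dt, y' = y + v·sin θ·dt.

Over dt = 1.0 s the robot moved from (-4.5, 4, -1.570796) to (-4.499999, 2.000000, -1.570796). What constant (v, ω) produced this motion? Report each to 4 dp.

v = 2.0000, ω = 0.0000

Δθ = -1.570796 − -1.570796 = 0.000000
ω = Δθ/dt = 0.000000/1.0 = 0.0000
ω = 0 → v = (Δx·cos θ + Δy·sin θ)/dt = 2.0000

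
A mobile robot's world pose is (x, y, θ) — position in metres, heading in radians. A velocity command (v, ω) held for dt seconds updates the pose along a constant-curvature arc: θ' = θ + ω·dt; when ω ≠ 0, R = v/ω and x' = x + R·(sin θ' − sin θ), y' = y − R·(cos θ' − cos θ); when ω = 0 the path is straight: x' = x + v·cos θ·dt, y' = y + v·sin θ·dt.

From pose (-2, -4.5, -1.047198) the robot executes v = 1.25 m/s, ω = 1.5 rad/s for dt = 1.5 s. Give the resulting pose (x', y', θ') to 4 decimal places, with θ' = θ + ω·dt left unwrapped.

θ' = -1.0472 + 1.5·1.5 = 1.2028
R = v/ω = 1.25/1.5 = 0.8333
x' = -2 + 0.8333·(sin 1.2028 − sin -1.0472) = -0.5008
y' = -4.5 − 0.8333·(cos 1.2028 − cos -1.0472) = -4.3831

(-0.5008, -4.3831, 1.2028)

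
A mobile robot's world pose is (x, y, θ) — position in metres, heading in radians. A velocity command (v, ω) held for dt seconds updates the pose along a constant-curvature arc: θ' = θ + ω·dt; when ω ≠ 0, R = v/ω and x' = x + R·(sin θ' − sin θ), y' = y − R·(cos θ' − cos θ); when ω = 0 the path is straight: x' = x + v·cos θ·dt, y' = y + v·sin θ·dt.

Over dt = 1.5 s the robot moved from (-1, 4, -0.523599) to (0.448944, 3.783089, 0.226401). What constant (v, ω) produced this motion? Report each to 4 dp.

Δθ = 0.226401 − -0.523599 = 0.750000
ω = Δθ/dt = 0.750000/1.5 = 0.5000
R = Δx/(sin θ' − sin θ) = 2.0000
v = R·ω = 2.0000·0.5000 = 1.0000

v = 1.0000, ω = 0.5000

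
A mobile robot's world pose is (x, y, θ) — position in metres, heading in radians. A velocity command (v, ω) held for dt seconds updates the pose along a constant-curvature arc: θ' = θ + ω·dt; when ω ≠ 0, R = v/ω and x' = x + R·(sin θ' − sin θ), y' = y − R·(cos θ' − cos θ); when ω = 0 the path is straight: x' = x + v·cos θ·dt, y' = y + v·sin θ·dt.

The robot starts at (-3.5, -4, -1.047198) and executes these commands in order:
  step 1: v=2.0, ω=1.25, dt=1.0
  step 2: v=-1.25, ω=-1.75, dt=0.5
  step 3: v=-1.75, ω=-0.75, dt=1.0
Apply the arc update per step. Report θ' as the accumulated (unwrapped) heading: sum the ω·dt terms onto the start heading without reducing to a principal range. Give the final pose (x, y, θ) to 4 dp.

step 1: θ'=0.2028 (R=1.6000) → pose (-1.7921, -4.7672, 0.2028)
step 2: θ'=-0.6722 (R=0.7143) → pose (-2.3808, -4.6265, -0.6722)
step 3: θ'=-1.4222 (R=2.3333) → pose (-3.2354, -3.1462, -1.4222)

(-3.2354, -3.1462, -1.4222)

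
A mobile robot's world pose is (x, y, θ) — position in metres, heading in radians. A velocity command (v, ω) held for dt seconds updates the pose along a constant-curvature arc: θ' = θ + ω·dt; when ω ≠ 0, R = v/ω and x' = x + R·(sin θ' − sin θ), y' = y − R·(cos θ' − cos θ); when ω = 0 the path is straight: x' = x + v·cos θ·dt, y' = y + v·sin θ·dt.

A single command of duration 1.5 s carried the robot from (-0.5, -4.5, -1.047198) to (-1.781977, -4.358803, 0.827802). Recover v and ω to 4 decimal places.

v = -1.0000, ω = 1.2500

Δθ = 0.827802 − -1.047198 = 1.875000
ω = Δθ/dt = 1.875000/1.5 = 1.2500
R = Δx/(sin θ' − sin θ) = -0.8000
v = R·ω = -0.8000·1.2500 = -1.0000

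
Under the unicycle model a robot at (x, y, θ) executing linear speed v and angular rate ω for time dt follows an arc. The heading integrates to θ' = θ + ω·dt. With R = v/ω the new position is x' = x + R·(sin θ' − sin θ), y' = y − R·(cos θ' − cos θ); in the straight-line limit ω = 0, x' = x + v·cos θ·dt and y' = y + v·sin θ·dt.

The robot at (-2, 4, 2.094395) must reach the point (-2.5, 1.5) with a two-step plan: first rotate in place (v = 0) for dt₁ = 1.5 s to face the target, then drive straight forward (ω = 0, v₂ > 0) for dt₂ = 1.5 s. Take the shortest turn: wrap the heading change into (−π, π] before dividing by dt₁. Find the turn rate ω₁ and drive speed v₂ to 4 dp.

ω₁ = 1.6137, v₂ = 1.6997

heading to target = atan2(1.5−4, -2.5−-2) = -1.7682
Δθ = wrap(-1.7682 − 2.0944) = 2.4206; ω₁ = Δθ/dt₁ = 1.6137
distance = √((-2.5−-2)² + (1.5−4)²) = 2.5495; v₂ = distance/dt₂ = 1.6997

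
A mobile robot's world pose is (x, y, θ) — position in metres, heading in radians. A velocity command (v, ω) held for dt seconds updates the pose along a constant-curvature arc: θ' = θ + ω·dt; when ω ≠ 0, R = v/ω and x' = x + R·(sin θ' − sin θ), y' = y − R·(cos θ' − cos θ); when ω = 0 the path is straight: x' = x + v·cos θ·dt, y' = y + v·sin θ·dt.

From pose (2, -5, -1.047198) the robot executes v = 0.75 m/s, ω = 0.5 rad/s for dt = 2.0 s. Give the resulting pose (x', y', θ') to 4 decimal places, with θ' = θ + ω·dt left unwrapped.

θ' = -1.0472 + 0.5·2.0 = -0.0472
R = v/ω = 0.75/0.5 = 1.5000
x' = 2 + 1.5000·(sin -0.0472 − sin -1.0472) = 3.2283
y' = -5 − 1.5000·(cos -0.0472 − cos -1.0472) = -5.7483

(3.2283, -5.7483, -0.0472)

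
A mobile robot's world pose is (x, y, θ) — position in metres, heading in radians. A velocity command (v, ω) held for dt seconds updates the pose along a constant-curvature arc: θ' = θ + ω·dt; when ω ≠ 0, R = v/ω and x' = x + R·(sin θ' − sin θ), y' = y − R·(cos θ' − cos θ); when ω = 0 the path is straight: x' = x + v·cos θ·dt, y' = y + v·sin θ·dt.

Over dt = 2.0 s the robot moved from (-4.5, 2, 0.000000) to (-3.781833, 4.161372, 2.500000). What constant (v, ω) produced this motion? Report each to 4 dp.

Δθ = 2.500000 − 0.000000 = 2.500000
ω = Δθ/dt = 2.500000/2.0 = 1.2500
R = −Δy/(cos θ' − cos θ) = 1.2000
v = R·ω = 1.2000·1.2500 = 1.5000

v = 1.5000, ω = 1.2500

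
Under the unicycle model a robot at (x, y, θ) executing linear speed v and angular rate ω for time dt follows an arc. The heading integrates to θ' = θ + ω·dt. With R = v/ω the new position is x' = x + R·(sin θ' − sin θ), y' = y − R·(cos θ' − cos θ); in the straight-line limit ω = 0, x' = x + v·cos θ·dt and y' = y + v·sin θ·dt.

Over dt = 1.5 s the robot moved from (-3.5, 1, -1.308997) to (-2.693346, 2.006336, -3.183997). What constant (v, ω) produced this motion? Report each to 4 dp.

v = -1.0000, ω = -1.2500

Δθ = -3.183997 − -1.308997 = -1.875000
ω = Δθ/dt = -1.875000/1.5 = -1.2500
R = −Δy/(cos θ' − cos θ) = 0.8000
v = R·ω = 0.8000·-1.2500 = -1.0000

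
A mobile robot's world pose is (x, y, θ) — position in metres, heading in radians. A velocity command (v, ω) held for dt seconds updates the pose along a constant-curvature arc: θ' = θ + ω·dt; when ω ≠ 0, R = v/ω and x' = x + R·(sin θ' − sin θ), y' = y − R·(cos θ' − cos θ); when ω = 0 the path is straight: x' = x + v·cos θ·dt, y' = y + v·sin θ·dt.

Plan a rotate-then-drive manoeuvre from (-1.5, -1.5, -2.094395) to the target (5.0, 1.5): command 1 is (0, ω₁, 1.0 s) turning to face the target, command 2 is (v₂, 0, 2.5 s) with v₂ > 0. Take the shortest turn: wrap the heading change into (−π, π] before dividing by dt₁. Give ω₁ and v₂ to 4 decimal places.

ω₁ = 2.5268, v₂ = 2.8636

heading to target = atan2(1.5−-1.5, 5−-1.5) = 0.4324
Δθ = wrap(0.4324 − -2.0944) = 2.5268; ω₁ = Δθ/dt₁ = 2.5268
distance = √((5−-1.5)² + (1.5−-1.5)²) = 7.1589; v₂ = distance/dt₂ = 2.8636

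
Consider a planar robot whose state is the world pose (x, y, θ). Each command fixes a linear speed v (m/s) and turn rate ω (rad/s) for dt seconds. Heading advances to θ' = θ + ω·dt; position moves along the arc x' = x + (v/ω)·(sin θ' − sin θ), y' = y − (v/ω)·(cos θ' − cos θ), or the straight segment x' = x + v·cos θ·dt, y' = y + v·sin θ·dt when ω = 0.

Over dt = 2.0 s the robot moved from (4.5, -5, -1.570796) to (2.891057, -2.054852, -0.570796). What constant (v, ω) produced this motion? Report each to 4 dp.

v = -1.7500, ω = 0.5000

Δθ = -0.570796 − -1.570796 = 1.000000
ω = Δθ/dt = 1.000000/2.0 = 0.5000
R = −Δy/(cos θ' − cos θ) = -3.5000
v = R·ω = -3.5000·0.5000 = -1.7500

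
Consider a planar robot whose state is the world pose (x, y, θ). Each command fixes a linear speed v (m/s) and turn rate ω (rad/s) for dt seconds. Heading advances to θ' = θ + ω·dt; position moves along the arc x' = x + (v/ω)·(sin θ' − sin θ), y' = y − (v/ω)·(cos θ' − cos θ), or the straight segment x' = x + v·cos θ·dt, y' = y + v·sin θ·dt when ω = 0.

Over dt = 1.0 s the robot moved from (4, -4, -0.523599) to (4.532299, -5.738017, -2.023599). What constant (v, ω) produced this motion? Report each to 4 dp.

Δθ = -2.023599 − -0.523599 = -1.500000
ω = Δθ/dt = -1.500000/1.0 = -1.5000
R = −Δy/(cos θ' − cos θ) = -1.3333
v = R·ω = -1.3333·-1.5000 = 2.0000

v = 2.0000, ω = -1.5000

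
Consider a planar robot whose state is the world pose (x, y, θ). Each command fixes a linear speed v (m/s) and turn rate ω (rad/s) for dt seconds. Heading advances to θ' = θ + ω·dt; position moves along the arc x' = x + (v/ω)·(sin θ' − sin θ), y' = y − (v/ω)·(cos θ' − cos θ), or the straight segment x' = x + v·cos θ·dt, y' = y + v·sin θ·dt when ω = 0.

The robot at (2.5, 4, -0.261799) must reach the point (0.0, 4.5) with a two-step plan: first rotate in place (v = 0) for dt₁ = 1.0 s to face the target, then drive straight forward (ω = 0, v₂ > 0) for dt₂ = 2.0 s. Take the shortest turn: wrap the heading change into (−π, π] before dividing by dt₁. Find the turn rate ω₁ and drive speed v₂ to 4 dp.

ω₁ = -3.0772, v₂ = 1.2748

heading to target = atan2(4.5−4, 0−2.5) = 2.9442
Δθ = wrap(2.9442 − -0.2618) = -3.0772; ω₁ = Δθ/dt₁ = -3.0772
distance = √((0−2.5)² + (4.5−4)²) = 2.5495; v₂ = distance/dt₂ = 1.2748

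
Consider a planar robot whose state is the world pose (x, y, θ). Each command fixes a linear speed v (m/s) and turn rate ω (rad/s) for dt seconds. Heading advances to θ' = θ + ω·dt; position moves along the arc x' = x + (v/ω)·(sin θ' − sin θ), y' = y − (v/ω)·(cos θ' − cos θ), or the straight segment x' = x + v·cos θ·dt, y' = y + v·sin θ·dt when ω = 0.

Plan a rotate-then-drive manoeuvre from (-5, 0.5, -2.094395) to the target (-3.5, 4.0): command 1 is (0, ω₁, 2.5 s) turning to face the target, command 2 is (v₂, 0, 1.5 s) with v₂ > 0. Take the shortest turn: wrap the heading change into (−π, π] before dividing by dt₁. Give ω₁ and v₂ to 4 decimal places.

ω₁ = -1.2092, v₂ = 2.5386

heading to target = atan2(4−0.5, -3.5−-5) = 1.1659
Δθ = wrap(1.1659 − -2.0944) = -3.0229; ω₁ = Δθ/dt₁ = -1.2092
distance = √((-3.5−-5)² + (4−0.5)²) = 3.8079; v₂ = distance/dt₂ = 2.5386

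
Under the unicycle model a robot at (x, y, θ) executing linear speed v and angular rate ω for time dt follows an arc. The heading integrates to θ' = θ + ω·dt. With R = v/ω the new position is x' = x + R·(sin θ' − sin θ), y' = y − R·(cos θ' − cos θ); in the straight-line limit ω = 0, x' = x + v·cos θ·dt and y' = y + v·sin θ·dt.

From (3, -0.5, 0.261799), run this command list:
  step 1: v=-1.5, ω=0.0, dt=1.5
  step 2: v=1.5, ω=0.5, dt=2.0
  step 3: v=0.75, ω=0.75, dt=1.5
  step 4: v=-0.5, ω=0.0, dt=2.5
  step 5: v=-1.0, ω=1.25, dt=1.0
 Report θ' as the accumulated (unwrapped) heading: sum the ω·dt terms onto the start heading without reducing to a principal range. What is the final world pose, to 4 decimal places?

(4.4794, 0.9581, 3.6368)

step 1: θ'=0.2618 (straight) → pose (0.8267, -1.0823, 0.2618)
step 2: θ'=1.2618 (R=3.0000) → pose (2.9081, 0.9031, 1.2618)
step 3: θ'=2.3868 (R=1.0000) → pose (2.6406, 1.9356, 2.3868)
step 4: θ'=2.3868 (straight) → pose (3.5511, 1.0792, 2.3868)
step 5: θ'=3.6368 (R=-0.8000) → pose (4.4794, 0.9581, 3.6368)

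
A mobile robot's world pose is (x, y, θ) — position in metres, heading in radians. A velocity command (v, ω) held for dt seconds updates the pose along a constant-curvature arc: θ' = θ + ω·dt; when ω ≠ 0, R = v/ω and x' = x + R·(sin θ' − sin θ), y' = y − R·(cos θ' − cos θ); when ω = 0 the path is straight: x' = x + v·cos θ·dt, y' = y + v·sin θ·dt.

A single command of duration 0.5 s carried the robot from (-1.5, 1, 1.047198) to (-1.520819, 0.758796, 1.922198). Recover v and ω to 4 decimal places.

v = -0.5000, ω = 1.7500

Δθ = 1.922198 − 1.047198 = 0.875000
ω = Δθ/dt = 0.875000/0.5 = 1.7500
R = −Δy/(cos θ' − cos θ) = -0.2857
v = R·ω = -0.2857·1.7500 = -0.5000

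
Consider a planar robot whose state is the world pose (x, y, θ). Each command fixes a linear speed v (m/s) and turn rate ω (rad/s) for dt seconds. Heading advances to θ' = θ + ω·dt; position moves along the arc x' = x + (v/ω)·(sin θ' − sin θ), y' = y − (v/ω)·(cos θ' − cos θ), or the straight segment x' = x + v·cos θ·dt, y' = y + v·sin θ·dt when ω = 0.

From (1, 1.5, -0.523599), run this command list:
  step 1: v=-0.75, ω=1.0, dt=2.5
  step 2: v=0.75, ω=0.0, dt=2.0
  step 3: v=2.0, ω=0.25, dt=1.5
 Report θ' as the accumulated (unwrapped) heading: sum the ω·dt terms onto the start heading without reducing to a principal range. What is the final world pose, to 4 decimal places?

step 1: θ'=1.9764 (R=-0.7500) → pose (-0.0641, 0.5546, 1.9764)
step 2: θ'=1.9764 (straight) → pose (-0.6560, 1.9328, 1.9764)
step 3: θ'=2.3514 (R=8.0000) → pose (-2.3230, 4.4059, 2.3514)

(-2.3230, 4.4059, 2.3514)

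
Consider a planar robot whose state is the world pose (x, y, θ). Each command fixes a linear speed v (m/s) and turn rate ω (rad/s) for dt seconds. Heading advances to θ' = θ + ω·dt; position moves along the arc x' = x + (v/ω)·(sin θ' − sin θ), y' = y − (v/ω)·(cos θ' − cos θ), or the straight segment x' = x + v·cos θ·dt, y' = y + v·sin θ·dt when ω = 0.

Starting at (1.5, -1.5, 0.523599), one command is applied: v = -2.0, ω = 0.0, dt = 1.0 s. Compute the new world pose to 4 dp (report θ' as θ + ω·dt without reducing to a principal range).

θ' = 0.5236 + 0.0·1.0 = 0.5236
ω = 0 → straight: x' = 1.5 + -2.0·cos(0.5236)·1.0 = -0.2321
y' = -1.5 + -2.0·sin(0.5236)·1.0 = -2.5000

(-0.2321, -2.5000, 0.5236)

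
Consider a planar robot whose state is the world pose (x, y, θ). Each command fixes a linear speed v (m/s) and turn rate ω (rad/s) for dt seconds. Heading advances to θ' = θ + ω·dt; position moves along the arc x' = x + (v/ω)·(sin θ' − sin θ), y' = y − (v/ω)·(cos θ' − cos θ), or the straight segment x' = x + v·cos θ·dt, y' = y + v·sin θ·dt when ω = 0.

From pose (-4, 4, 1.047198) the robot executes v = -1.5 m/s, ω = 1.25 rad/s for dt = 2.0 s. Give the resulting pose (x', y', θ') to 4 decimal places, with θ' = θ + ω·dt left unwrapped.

(-2.4873, 2.2974, 3.5472)

θ' = 1.0472 + 1.25·2.0 = 3.5472
R = v/ω = -1.5/1.25 = -1.2000
x' = -4 + -1.2000·(sin 3.5472 − sin 1.0472) = -2.4873
y' = 4 − -1.2000·(cos 3.5472 − cos 1.0472) = 2.2974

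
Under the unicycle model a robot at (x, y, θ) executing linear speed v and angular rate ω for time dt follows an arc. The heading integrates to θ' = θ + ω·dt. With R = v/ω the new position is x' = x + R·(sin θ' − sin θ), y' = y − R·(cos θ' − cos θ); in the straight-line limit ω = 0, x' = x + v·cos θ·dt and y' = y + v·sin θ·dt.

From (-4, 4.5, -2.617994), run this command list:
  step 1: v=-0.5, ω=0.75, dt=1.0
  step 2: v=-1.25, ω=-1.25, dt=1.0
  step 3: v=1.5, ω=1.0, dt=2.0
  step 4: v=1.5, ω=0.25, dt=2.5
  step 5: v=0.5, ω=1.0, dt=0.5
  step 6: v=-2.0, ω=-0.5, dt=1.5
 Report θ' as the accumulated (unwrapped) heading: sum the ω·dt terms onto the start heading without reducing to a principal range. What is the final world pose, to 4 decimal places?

step 1: θ'=-1.8680 (R=-0.6667) → pose (-3.6959, 4.8821, -1.8680)
step 2: θ'=-3.1180 (R=1.0000) → pose (-2.7633, 5.5890, -3.1180)
step 3: θ'=-1.1180 (R=1.5000) → pose (-4.0768, 3.4332, -1.1180)
step 4: θ'=-0.4930 (R=6.0000) → pose (-1.5210, 0.7726, -0.4930)
step 5: θ'=0.0070 (R=0.5000) → pose (-1.2809, 0.7131, 0.0070)
step 6: θ'=-0.7430 (R=4.0000) → pose (-4.0149, 1.7672, -0.7430)

(-4.0149, 1.7672, -0.7430)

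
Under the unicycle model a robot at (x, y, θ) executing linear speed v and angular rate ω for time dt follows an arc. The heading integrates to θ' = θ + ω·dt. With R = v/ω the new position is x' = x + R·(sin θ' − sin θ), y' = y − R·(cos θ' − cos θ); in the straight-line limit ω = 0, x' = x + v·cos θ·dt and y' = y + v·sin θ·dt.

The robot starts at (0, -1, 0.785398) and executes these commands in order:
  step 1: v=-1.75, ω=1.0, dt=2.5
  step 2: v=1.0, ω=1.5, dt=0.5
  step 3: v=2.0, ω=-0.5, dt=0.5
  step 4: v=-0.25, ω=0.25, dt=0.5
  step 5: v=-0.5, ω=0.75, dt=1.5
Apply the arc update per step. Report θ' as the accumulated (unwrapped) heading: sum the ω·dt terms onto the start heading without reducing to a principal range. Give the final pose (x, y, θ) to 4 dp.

step 1: θ'=3.2854 (R=-1.7500) → pose (1.4882, -3.9694, 3.2854)
step 2: θ'=4.0354 (R=0.6667) → pose (1.0641, -4.2115, 4.0354)
step 3: θ'=3.7854 (R=-4.0000) → pose (0.3473, -4.9050, 3.7854)
step 4: θ'=3.9104 (R=-1.0000) → pose (0.4423, -4.8239, 3.9104)
step 5: θ'=5.0354 (R=-0.6667) → pose (0.6110, -4.1331, 5.0354)

(0.6110, -4.1331, 5.0354)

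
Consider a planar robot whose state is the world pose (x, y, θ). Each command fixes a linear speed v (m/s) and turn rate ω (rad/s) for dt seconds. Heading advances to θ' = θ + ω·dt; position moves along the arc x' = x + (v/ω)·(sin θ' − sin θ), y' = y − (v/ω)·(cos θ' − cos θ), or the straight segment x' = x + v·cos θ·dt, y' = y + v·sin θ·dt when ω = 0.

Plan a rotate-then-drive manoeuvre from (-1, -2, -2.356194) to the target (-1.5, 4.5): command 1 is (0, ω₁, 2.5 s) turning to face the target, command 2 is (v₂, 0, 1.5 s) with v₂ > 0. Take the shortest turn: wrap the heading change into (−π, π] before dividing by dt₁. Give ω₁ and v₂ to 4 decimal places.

heading to target = atan2(4.5−-2, -1.5−-1) = 1.6476
Δθ = wrap(1.6476 − -2.3562) = -2.2794; ω₁ = Δθ/dt₁ = -0.9118
distance = √((-1.5−-1)² + (4.5−-2)²) = 6.5192; v₂ = distance/dt₂ = 4.3461

ω₁ = -0.9118, v₂ = 4.3461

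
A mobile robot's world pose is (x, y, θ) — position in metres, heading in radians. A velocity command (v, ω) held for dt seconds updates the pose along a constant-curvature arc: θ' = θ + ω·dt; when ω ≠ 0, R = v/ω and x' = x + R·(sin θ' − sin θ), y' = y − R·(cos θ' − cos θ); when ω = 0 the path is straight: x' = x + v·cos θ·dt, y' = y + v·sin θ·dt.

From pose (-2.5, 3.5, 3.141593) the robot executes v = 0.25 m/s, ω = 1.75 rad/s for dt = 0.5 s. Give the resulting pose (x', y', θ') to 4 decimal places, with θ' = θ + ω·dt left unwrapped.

θ' = 3.1416 + 1.75·0.5 = 4.0166
R = v/ω = 0.25/1.75 = 0.1429
x' = -2.5 + 0.1429·(sin 4.0166 − sin 3.1416) = -2.6096
y' = 3.5 − 0.1429·(cos 4.0166 − cos 3.1416) = 3.4487

(-2.6096, 3.4487, 4.0166)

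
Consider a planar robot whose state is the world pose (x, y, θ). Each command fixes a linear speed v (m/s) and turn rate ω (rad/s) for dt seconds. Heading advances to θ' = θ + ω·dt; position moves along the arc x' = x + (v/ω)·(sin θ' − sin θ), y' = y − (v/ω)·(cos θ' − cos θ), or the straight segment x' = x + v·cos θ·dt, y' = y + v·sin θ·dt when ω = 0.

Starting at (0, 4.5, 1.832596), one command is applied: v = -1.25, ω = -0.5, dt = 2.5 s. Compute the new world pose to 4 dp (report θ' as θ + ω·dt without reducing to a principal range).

θ' = 1.8326 + -0.5·2.5 = 0.5826
R = v/ω = -1.25/-0.5 = 2.5000
x' = 0 + 2.5000·(sin 0.5826 − sin 1.8326) = -1.0393
y' = 4.5 − 2.5000·(cos 0.5826 − cos 1.8326) = 1.7654

(-1.0393, 1.7654, 0.5826)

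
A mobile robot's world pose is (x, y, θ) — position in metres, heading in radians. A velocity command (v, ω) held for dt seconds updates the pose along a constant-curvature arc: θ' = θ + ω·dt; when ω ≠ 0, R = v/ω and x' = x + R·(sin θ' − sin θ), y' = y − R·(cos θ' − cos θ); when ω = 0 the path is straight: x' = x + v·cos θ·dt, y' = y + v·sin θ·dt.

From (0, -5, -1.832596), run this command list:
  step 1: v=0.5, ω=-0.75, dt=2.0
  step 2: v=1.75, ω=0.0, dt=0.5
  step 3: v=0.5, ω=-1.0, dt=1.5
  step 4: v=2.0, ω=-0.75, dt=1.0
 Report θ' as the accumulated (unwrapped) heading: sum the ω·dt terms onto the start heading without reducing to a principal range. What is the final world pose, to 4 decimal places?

step 1: θ'=-3.3326 (R=-0.6667) → pose (-0.7705, -5.4820, -3.3326)
step 2: θ'=-3.3326 (straight) → pose (-1.6296, -5.3159, -3.3326)
step 3: θ'=-4.8326 (R=-0.5000) → pose (-2.0311, -4.7650, -4.8326)
step 4: θ'=-5.5826 (R=-2.6667) → pose (-1.1028, -3.0462, -5.5826)

(-1.1028, -3.0462, -5.5826)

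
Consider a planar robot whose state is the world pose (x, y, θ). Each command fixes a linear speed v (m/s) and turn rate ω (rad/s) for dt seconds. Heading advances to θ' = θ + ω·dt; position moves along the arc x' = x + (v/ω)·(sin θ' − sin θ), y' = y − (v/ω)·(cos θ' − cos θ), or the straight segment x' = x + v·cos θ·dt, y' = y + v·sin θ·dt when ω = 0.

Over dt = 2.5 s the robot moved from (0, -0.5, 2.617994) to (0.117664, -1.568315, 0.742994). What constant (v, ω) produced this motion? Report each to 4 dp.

Δθ = 0.742994 − 2.617994 = -1.875000
ω = Δθ/dt = -1.875000/2.5 = -0.7500
R = −Δy/(cos θ' − cos θ) = 0.6667
v = R·ω = 0.6667·-0.7500 = -0.5000

v = -0.5000, ω = -0.7500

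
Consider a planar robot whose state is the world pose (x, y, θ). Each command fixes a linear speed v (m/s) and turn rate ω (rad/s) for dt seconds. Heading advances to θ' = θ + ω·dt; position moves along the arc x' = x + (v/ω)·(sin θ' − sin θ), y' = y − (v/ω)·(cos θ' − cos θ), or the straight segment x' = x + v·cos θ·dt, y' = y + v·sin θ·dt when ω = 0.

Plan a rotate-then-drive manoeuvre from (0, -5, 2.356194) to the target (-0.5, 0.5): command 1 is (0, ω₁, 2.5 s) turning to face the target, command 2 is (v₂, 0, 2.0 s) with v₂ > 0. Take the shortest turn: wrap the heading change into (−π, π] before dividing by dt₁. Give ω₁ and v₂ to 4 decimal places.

ω₁ = -0.2779, v₂ = 2.7613

heading to target = atan2(0.5−-5, -0.5−0) = 1.6615
Δθ = wrap(1.6615 − 2.3562) = -0.6947; ω₁ = Δθ/dt₁ = -0.2779
distance = √((-0.5−0)² + (0.5−-5)²) = 5.5227; v₂ = distance/dt₂ = 2.7613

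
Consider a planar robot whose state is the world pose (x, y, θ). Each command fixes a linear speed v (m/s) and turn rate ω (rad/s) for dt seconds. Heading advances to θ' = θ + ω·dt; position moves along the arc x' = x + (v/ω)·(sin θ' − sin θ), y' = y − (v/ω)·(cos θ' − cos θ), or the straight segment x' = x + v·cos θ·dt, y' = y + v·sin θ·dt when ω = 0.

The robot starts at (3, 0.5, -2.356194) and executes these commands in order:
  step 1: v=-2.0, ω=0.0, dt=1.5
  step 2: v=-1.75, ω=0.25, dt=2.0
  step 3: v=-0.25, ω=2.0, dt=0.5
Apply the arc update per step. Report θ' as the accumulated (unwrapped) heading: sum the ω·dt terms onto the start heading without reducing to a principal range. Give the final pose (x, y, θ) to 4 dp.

(6.8629, 5.7174, -0.8562)

step 1: θ'=-2.3562 (straight) → pose (5.1213, 2.6213, -2.3562)
step 2: θ'=-1.8562 (R=-7.0000) → pose (6.8884, 5.6003, -1.8562)
step 3: θ'=-0.8562 (R=-0.1250) → pose (6.8629, 5.7174, -0.8562)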